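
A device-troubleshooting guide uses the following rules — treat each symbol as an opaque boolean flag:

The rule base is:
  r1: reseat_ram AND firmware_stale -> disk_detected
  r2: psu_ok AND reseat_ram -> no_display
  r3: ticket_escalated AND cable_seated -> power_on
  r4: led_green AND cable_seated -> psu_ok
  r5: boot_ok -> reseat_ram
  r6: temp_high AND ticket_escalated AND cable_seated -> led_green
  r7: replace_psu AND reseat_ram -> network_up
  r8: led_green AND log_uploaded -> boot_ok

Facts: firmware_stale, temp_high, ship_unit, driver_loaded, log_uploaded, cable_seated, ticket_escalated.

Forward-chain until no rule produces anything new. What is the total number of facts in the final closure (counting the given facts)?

14

Round 1 fires r3, r6, giving power_on, led_green.
Round 2 fires r4, r8, giving psu_ok, boot_ok.
Round 3 fires r5, giving reseat_ram.
Round 4 fires r1, r2, giving disk_detected, no_display.
Closure: {boot_ok, cable_seated, disk_detected, driver_loaded, firmware_stale, led_green, log_uploaded, no_display, power_on, psu_ok, reseat_ram, ship_unit, temp_high, ticket_escalated} — 14 facts.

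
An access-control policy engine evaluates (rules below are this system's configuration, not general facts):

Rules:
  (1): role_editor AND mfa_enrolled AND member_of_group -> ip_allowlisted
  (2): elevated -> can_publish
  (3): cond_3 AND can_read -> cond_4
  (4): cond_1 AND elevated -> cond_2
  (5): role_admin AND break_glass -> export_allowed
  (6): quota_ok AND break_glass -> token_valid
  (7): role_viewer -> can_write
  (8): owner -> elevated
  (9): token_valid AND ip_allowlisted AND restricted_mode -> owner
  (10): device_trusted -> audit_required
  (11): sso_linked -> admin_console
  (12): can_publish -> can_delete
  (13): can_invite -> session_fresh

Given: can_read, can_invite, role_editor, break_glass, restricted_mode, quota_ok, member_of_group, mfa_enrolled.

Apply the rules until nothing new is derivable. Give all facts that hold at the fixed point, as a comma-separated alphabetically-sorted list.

break_glass, can_delete, can_invite, can_publish, can_read, elevated, ip_allowlisted, member_of_group, mfa_enrolled, owner, quota_ok, restricted_mode, role_editor, session_fresh, token_valid

Round 1: (1) [role_editor AND mfa_enrolled AND member_of_group -> ip_allowlisted]; (6) [quota_ok AND break_glass -> token_valid]; (13) [can_invite -> session_fresh]. New: ip_allowlisted, token_valid, session_fresh.
Round 2: (9) [token_valid AND ip_allowlisted AND restricted_mode -> owner]. New: owner.
Round 3: (8) [owner -> elevated]. New: elevated.
Round 4: (2) [elevated -> can_publish]. New: can_publish.
Round 5: (12) [can_publish -> can_delete]. New: can_delete.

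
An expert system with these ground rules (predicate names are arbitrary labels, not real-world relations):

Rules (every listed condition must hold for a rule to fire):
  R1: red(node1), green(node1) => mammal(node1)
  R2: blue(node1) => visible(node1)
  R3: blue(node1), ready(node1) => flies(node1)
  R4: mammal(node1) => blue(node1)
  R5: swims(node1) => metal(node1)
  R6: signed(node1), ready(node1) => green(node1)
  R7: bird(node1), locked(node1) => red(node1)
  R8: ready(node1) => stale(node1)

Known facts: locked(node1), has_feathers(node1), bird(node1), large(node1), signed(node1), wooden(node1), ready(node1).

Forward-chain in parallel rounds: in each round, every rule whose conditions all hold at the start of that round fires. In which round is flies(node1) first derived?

Round 1 fires R6, R7, R8, giving green(node1), red(node1), stale(node1).
Round 2 fires R1, giving mammal(node1).
Round 3 fires R4, giving blue(node1).
Round 4 fires R2, R3, giving visible(node1), flies(node1).
flies(node1) first appears in round 4.

4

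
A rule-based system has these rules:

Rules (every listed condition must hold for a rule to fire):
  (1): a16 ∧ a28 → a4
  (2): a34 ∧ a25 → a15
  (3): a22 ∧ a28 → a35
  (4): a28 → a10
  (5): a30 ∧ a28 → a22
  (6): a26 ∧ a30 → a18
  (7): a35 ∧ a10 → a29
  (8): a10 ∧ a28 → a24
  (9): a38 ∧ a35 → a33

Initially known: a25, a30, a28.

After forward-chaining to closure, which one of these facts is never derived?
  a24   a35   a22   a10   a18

Round 1: (4) [a28 → a10]; (5) [a30 ∧ a28 → a22]. New: a10, a22.
Round 2: (3) [a22 ∧ a28 → a35]; (8) [a10 ∧ a28 → a24]. New: a35, a24.
Round 3: (7) [a35 ∧ a10 → a29]. New: a29.
Derived: a22 (round 1), a24 (round 2), a10 (round 1), a35 (round 2). a18 never appears in any round.

a18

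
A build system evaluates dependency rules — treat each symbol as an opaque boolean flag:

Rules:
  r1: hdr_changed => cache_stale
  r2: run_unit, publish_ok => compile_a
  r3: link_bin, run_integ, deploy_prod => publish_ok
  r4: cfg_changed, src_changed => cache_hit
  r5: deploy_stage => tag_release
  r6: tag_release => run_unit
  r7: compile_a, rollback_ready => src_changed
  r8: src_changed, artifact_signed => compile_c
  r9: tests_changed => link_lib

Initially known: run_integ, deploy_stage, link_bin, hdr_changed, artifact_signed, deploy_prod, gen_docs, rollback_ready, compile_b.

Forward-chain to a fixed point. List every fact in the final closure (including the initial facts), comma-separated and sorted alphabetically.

artifact_signed, cache_stale, compile_a, compile_b, compile_c, deploy_prod, deploy_stage, gen_docs, hdr_changed, link_bin, publish_ok, rollback_ready, run_integ, run_unit, src_changed, tag_release

[1] r1 [hdr_changed => cache_stale]; r3 [link_bin, run_integ, deploy_prod => publish_ok]; r5 [deploy_stage => tag_release]. ⇒ new: cache_stale, publish_ok, tag_release.
[2] r6 [tag_release => run_unit]. ⇒ new: run_unit.
[3] r2 [run_unit, publish_ok => compile_a]. ⇒ new: compile_a.
[4] r7 [compile_a, rollback_ready => src_changed]. ⇒ new: src_changed.
[5] r8 [src_changed, artifact_signed => compile_c]. ⇒ new: compile_c.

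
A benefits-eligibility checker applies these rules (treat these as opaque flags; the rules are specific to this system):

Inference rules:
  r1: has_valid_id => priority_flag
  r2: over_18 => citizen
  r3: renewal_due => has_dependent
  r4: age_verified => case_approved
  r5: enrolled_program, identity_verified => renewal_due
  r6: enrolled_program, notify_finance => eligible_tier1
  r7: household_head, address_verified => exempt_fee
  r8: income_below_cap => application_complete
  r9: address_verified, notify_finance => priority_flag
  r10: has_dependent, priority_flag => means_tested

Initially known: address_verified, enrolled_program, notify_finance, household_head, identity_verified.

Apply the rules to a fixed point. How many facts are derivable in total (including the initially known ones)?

Round 1: r5 [enrolled_program, identity_verified => renewal_due]; r6 [enrolled_program, notify_finance => eligible_tier1]; r7 [household_head, address_verified => exempt_fee]; r9 [address_verified, notify_finance => priority_flag]. New: renewal_due, eligible_tier1, exempt_fee, priority_flag.
Round 2: r3 [renewal_due => has_dependent]. New: has_dependent.
Round 3: r10 [has_dependent, priority_flag => means_tested]. New: means_tested.
Closure: {address_verified, eligible_tier1, enrolled_program, exempt_fee, has_dependent, household_head, identity_verified, means_tested, notify_finance, priority_flag, renewal_due} — 11 facts.

11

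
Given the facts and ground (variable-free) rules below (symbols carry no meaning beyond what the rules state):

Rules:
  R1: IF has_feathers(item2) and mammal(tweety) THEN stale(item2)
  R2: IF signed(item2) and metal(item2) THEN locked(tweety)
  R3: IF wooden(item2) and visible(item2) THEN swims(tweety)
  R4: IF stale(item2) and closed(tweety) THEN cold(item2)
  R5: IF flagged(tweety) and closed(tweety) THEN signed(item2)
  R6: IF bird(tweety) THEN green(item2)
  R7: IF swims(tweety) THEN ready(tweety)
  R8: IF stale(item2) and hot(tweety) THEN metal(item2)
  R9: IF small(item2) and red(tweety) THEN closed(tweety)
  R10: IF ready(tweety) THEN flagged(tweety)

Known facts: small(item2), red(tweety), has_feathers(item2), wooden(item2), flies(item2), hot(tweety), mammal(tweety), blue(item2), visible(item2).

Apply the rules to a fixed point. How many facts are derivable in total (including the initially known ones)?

Round 1: R1 [IF has_feathers(item2) and mammal(tweety) THEN stale(item2)]; R3 [IF wooden(item2) and visible(item2) THEN swims(tweety)]; R9 [IF small(item2) and red(tweety) THEN closed(tweety)]. New: stale(item2), swims(tweety), closed(tweety).
Round 2: R4 [IF stale(item2) and closed(tweety) THEN cold(item2)]; R7 [IF swims(tweety) THEN ready(tweety)]; R8 [IF stale(item2) and hot(tweety) THEN metal(item2)]. New: cold(item2), ready(tweety), metal(item2).
Round 3: R10 [IF ready(tweety) THEN flagged(tweety)]. New: flagged(tweety).
Round 4: R5 [IF flagged(tweety) and closed(tweety) THEN signed(item2)]. New: signed(item2).
Round 5: R2 [IF signed(item2) and metal(item2) THEN locked(tweety)]. New: locked(tweety).
Closure: {blue(item2), closed(tweety), cold(item2), flagged(tweety), flies(item2), has_feathers(item2), hot(tweety), locked(tweety), mammal(tweety), metal(item2), ready(tweety), red(tweety), signed(item2), small(item2), stale(item2), swims(tweety), visible(item2), wooden(item2)} — 18 facts.

18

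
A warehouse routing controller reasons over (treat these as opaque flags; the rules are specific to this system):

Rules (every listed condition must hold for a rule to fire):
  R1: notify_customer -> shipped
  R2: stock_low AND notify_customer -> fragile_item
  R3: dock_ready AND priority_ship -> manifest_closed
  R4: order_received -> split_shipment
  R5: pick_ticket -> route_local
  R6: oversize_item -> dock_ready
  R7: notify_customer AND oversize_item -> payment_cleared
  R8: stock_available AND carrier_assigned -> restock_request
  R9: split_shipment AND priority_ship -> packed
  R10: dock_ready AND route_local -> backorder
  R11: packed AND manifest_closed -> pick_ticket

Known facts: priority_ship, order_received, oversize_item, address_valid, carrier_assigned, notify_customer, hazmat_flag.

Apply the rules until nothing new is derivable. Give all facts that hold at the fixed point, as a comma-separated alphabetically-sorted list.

Round 1 fires R1, R4, R6, R7, giving shipped, split_shipment, dock_ready, payment_cleared.
Round 2 fires R3, R9, giving manifest_closed, packed.
Round 3 fires R11, giving pick_ticket.
Round 4 fires R5, giving route_local.
Round 5 fires R10, giving backorder.

address_valid, backorder, carrier_assigned, dock_ready, hazmat_flag, manifest_closed, notify_customer, order_received, oversize_item, packed, payment_cleared, pick_ticket, priority_ship, route_local, shipped, split_shipment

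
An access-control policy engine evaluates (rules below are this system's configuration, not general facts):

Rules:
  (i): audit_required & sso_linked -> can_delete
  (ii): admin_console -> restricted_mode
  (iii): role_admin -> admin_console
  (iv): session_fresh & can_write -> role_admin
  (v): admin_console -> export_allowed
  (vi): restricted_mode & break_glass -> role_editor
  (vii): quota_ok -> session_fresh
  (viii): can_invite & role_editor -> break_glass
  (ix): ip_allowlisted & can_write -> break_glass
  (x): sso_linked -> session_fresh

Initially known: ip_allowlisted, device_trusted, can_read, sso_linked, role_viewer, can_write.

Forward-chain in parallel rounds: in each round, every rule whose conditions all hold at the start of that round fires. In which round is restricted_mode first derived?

Round 1 fires (ix), (x), giving break_glass, session_fresh.
Round 2 fires (iv), giving role_admin.
Round 3 fires (iii), giving admin_console.
Round 4 fires (ii), (v), giving restricted_mode, export_allowed.
restricted_mode first appears in round 4.

4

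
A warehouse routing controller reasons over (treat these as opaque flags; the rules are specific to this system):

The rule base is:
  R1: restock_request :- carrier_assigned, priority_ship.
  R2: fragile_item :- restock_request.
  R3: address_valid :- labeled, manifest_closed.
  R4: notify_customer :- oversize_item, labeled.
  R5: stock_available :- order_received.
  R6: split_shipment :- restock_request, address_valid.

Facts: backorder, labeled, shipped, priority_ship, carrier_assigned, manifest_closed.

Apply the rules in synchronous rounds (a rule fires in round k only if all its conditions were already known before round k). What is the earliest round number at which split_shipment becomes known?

2

Round 1: R1 [restock_request :- carrier_assigned, priority_ship.]; R3 [address_valid :- labeled, manifest_closed.]. Adds restock_request, address_valid.
Round 2: R2 [fragile_item :- restock_request.]; R6 [split_shipment :- restock_request, address_valid.]. Adds fragile_item, split_shipment.
split_shipment first appears in round 2.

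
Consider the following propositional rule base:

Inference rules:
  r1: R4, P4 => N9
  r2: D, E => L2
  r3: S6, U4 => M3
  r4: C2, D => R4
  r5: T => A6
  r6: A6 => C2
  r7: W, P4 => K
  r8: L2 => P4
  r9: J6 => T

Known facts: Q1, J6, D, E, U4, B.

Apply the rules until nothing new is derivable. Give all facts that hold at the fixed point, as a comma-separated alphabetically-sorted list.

A6, B, C2, D, E, J6, L2, N9, P4, Q1, R4, T, U4

Round 1 fires r2, r9, giving L2, T.
Round 2 fires r5, r8, giving A6, P4.
Round 3 fires r6, giving C2.
Round 4 fires r4, giving R4.
Round 5 fires r1, giving N9.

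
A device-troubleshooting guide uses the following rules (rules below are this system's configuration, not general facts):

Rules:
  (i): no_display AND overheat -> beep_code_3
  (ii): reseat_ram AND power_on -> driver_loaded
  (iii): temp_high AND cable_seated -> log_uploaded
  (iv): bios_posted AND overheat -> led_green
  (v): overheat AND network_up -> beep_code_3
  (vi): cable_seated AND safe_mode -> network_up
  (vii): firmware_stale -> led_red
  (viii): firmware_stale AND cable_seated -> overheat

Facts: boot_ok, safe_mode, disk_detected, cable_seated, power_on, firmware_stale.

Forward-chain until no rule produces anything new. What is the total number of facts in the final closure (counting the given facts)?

10

Round 1 fires (vi), (vii), (viii), giving network_up, led_red, overheat.
Round 2 fires (v), giving beep_code_3.
Closure: {beep_code_3, boot_ok, cable_seated, disk_detected, firmware_stale, led_red, network_up, overheat, power_on, safe_mode} — 10 facts.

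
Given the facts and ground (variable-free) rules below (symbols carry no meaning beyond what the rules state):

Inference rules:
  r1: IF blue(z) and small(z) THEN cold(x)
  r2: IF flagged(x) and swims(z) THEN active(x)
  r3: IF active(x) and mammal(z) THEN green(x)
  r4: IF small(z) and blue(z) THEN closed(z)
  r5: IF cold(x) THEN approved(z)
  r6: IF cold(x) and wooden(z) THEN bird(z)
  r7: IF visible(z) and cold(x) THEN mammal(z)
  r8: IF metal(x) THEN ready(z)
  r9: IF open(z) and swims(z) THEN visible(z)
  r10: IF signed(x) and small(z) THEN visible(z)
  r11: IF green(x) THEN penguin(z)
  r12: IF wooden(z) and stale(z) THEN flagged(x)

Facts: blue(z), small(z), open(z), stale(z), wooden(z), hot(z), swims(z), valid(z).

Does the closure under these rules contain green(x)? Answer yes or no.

[1] r1 [IF blue(z) and small(z) THEN cold(x)]; r4 [IF small(z) and blue(z) THEN closed(z)]; r9 [IF open(z) and swims(z) THEN visible(z)]; r12 [IF wooden(z) and stale(z) THEN flagged(x)]. ⇒ new: cold(x), closed(z), visible(z), flagged(x).
[2] r2 [IF flagged(x) and swims(z) THEN active(x)]; r5 [IF cold(x) THEN approved(z)]; r6 [IF cold(x) and wooden(z) THEN bird(z)]; r7 [IF visible(z) and cold(x) THEN mammal(z)]. ⇒ new: active(x), approved(z), bird(z), mammal(z).
[3] r3 [IF active(x) and mammal(z) THEN green(x)]. ⇒ new: green(x).
[4] r11 [IF green(x) THEN penguin(z)]. ⇒ new: penguin(z).
green(x) appears in round 3, so it is derivable.

yes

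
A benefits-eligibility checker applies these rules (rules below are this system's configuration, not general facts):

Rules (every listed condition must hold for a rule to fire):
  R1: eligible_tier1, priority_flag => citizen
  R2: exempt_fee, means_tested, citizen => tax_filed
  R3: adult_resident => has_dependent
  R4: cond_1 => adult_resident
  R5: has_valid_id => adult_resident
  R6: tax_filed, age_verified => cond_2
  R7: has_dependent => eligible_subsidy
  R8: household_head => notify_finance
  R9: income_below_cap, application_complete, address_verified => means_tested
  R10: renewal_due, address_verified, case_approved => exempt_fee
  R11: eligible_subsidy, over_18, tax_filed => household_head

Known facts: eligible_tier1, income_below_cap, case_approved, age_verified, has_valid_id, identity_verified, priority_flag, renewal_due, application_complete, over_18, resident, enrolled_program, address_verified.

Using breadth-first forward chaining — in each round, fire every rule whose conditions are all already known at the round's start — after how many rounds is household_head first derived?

Round 1: R1 [eligible_tier1, priority_flag => citizen]; R5 [has_valid_id => adult_resident]; R9 [income_below_cap, application_complete, address_verified => means_tested]; R10 [renewal_due, address_verified, case_approved => exempt_fee]. New: citizen, adult_resident, means_tested, exempt_fee.
Round 2: R2 [exempt_fee, means_tested, citizen => tax_filed]; R3 [adult_resident => has_dependent]. New: tax_filed, has_dependent.
Round 3: R6 [tax_filed, age_verified => cond_2]; R7 [has_dependent => eligible_subsidy]. New: cond_2, eligible_subsidy.
Round 4: R11 [eligible_subsidy, over_18, tax_filed => household_head]. New: household_head.
household_head first appears in round 4.

4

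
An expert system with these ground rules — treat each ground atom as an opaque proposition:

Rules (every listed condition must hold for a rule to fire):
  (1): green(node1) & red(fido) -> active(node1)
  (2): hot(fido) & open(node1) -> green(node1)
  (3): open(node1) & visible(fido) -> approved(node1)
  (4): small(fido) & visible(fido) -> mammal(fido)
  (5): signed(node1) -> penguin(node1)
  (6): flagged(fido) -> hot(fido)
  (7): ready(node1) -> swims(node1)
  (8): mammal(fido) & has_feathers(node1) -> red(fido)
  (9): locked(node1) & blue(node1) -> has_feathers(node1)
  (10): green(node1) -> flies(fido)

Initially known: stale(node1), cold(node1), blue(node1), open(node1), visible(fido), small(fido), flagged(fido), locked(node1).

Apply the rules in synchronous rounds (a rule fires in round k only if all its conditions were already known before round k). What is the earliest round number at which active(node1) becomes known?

[1] (3) [open(node1) & visible(fido) -> approved(node1)]; (4) [small(fido) & visible(fido) -> mammal(fido)]; (6) [flagged(fido) -> hot(fido)]; (9) [locked(node1) & blue(node1) -> has_feathers(node1)]. ⇒ new: approved(node1), mammal(fido), hot(fido), has_feathers(node1).
[2] (2) [hot(fido) & open(node1) -> green(node1)]; (8) [mammal(fido) & has_feathers(node1) -> red(fido)]. ⇒ new: green(node1), red(fido).
[3] (1) [green(node1) & red(fido) -> active(node1)]; (10) [green(node1) -> flies(fido)]. ⇒ new: active(node1), flies(fido).
active(node1) first appears in round 3.

3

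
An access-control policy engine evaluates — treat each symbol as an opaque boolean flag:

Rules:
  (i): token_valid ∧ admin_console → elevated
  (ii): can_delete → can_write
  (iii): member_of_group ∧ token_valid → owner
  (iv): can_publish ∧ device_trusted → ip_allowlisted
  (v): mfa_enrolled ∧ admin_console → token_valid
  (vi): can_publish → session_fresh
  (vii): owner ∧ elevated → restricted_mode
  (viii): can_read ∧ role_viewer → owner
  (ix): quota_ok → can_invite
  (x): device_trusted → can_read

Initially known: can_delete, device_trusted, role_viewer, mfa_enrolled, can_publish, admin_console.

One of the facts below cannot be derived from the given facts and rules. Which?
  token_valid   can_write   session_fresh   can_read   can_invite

can_invite

Round 1: (ii) [can_delete → can_write]; (iv) [can_publish ∧ device_trusted → ip_allowlisted]; (v) [mfa_enrolled ∧ admin_console → token_valid]; (vi) [can_publish → session_fresh]; (x) [device_trusted → can_read]. Adds can_write, ip_allowlisted, token_valid, session_fresh, can_read.
Round 2: (i) [token_valid ∧ admin_console → elevated]; (viii) [can_read ∧ role_viewer → owner]. Adds elevated, owner.
Round 3: (vii) [owner ∧ elevated → restricted_mode]. Adds restricted_mode.
Derived: token_valid (round 1), can_read (round 1), session_fresh (round 1), can_write (round 1). can_invite never appears in any round.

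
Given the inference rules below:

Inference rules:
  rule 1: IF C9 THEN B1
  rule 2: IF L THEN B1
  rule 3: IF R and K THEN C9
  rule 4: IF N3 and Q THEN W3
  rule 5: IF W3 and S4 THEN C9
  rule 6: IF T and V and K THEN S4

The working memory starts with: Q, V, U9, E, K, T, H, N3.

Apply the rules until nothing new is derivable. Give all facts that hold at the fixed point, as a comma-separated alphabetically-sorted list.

B1, C9, E, H, K, N3, Q, S4, T, U9, V, W3

Round 1: rule 4 [IF N3 and Q THEN W3]; rule 6 [IF T and V and K THEN S4]. New: W3, S4.
Round 2: rule 5 [IF W3 and S4 THEN C9]. New: C9.
Round 3: rule 1 [IF C9 THEN B1]. New: B1.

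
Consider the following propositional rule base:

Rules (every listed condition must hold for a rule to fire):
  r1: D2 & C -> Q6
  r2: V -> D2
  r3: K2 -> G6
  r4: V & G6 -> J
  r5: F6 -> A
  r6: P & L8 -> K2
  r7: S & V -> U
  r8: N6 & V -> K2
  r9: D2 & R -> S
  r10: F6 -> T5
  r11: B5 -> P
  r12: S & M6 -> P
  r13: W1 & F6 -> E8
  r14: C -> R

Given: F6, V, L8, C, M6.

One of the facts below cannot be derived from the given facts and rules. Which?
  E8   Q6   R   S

E8

Round 1 fires r2, r5, r10, r14, giving D2, A, T5, R.
Round 2 fires r1, r9, giving Q6, S.
Round 3 fires r7, r12, giving U, P.
Round 4 fires r6, giving K2.
Round 5 fires r3, giving G6.
Round 6 fires r4, giving J.
Derived: R (round 1), S (round 2), Q6 (round 2). E8 never appears in any round.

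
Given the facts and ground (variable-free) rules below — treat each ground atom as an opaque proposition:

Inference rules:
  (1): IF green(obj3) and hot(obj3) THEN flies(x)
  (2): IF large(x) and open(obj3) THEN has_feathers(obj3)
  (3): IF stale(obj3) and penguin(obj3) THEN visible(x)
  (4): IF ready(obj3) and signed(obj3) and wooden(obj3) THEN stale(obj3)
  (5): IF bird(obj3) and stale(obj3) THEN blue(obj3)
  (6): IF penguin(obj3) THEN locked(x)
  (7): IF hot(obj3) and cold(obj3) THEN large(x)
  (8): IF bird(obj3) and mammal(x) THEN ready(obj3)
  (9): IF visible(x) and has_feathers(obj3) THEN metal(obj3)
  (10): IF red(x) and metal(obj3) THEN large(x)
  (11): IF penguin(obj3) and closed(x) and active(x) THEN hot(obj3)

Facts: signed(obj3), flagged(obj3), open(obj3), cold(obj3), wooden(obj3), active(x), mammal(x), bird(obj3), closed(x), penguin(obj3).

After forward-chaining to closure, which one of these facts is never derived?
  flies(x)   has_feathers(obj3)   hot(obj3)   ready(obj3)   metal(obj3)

flies(x)

Round 1 — (6), (8), (11), derive locked(x), ready(obj3), hot(obj3).
Round 2 — (4), (7), derive stale(obj3), large(x).
Round 3 — (2), (3), (5), derive has_feathers(obj3), visible(x), blue(obj3).
Round 4 — (9), derive metal(obj3).
Derived: ready(obj3) (round 1), metal(obj3) (round 4), has_feathers(obj3) (round 3), hot(obj3) (round 1). flies(x) never appears in any round.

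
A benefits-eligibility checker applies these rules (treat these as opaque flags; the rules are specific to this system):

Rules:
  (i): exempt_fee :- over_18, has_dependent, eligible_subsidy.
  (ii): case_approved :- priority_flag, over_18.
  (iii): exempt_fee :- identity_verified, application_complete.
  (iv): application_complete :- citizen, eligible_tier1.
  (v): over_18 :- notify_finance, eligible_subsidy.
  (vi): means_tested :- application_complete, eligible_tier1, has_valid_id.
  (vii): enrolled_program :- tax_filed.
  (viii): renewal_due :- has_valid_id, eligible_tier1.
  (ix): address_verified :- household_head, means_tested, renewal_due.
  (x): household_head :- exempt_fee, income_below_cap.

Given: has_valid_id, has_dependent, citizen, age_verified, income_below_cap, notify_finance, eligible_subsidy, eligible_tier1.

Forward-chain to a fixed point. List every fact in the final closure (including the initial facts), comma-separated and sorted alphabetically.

Round 1: (iv) [application_complete :- citizen, eligible_tier1.]; (v) [over_18 :- notify_finance, eligible_subsidy.]; (viii) [renewal_due :- has_valid_id, eligible_tier1.]. Adds application_complete, over_18, renewal_due.
Round 2: (i) [exempt_fee :- over_18, has_dependent, eligible_subsidy.]; (vi) [means_tested :- application_complete, eligible_tier1, has_valid_id.]. Adds exempt_fee, means_tested.
Round 3: (x) [household_head :- exempt_fee, income_below_cap.]. Adds household_head.
Round 4: (ix) [address_verified :- household_head, means_tested, renewal_due.]. Adds address_verified.

address_verified, age_verified, application_complete, citizen, eligible_subsidy, eligible_tier1, exempt_fee, has_dependent, has_valid_id, household_head, income_below_cap, means_tested, notify_finance, over_18, renewal_due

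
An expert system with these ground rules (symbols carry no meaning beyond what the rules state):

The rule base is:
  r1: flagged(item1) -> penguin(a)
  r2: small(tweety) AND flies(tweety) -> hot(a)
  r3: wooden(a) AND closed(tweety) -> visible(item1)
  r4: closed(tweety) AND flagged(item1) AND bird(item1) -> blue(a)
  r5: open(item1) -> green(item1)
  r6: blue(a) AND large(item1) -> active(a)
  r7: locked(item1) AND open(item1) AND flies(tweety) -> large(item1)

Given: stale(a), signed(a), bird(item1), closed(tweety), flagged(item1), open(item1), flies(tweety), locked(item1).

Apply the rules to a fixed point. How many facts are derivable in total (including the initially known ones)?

Round 1 — r1, r4, r5, r7, derive penguin(a), blue(a), green(item1), large(item1).
Round 2 — r6, derive active(a).
Closure: {active(a), bird(item1), blue(a), closed(tweety), flagged(item1), flies(tweety), green(item1), large(item1), locked(item1), open(item1), penguin(a), signed(a), stale(a)} — 13 facts.

13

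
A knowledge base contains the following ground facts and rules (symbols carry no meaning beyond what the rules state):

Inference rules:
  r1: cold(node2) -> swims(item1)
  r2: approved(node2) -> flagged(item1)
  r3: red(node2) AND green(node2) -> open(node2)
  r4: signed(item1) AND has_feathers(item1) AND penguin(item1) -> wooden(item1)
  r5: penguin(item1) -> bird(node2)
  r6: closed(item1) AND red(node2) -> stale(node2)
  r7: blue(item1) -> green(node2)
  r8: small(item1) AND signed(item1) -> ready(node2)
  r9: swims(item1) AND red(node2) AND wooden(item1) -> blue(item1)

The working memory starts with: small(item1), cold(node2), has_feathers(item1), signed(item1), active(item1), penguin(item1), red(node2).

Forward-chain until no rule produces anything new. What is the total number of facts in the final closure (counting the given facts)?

Round 1 fires r1, r4, r5, r8, giving swims(item1), wooden(item1), bird(node2), ready(node2).
Round 2 fires r9, giving blue(item1).
Round 3 fires r7, giving green(node2).
Round 4 fires r3, giving open(node2).
Closure: {active(item1), bird(node2), blue(item1), cold(node2), green(node2), has_feathers(item1), open(node2), penguin(item1), ready(node2), red(node2), signed(item1), small(item1), swims(item1), wooden(item1)} — 14 facts.

14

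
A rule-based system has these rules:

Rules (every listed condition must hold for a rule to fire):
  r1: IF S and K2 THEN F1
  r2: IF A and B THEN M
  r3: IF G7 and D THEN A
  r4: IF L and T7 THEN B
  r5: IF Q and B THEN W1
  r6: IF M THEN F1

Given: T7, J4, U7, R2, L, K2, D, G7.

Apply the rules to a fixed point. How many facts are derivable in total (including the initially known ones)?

12

Round 1 — r3, r4, derive A, B.
Round 2 — r2, derive M.
Round 3 — r6, derive F1.
Closure: {A, B, D, F1, G7, J4, K2, L, M, R2, T7, U7} — 12 facts.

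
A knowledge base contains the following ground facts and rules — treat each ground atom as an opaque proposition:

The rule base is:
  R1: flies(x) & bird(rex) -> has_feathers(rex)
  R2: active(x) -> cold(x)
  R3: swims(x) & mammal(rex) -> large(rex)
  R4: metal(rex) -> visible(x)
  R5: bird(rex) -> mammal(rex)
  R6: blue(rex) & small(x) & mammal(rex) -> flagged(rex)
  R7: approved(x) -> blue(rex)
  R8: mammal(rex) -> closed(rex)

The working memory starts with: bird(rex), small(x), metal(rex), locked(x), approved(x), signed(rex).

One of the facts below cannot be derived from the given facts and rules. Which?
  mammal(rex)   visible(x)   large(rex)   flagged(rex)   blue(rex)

Round 1: R4 [metal(rex) -> visible(x)]; R5 [bird(rex) -> mammal(rex)]; R7 [approved(x) -> blue(rex)]. Adds visible(x), mammal(rex), blue(rex).
Round 2: R6 [blue(rex) & small(x) & mammal(rex) -> flagged(rex)]; R8 [mammal(rex) -> closed(rex)]. Adds flagged(rex), closed(rex).
Derived: blue(rex) (round 1), visible(x) (round 1), mammal(rex) (round 1), flagged(rex) (round 2). large(rex) never appears in any round.

large(rex)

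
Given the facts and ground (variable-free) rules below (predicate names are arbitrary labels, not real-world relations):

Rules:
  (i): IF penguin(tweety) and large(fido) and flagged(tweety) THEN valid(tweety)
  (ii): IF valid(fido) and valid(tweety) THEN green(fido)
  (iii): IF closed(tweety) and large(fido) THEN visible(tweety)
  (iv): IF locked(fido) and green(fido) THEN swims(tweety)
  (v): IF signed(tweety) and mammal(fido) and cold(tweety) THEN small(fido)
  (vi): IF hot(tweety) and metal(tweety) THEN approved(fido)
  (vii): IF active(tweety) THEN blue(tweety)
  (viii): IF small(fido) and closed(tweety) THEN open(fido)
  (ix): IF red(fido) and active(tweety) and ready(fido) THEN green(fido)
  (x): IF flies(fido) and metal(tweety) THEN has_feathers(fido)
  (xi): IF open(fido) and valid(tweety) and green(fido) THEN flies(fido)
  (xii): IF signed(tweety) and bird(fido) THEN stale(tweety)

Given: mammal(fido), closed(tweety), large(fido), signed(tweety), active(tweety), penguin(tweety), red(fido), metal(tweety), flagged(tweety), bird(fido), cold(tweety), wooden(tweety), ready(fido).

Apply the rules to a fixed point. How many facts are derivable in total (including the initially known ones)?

22

Round 1 — (i), (iii), (v), (vii), (ix), (xii), derive valid(tweety), visible(tweety), small(fido), blue(tweety), green(fido), stale(tweety).
Round 2 — (viii), derive open(fido).
Round 3 — (xi), derive flies(fido).
Round 4 — (x), derive has_feathers(fido).
Closure: {active(tweety), bird(fido), blue(tweety), closed(tweety), cold(tweety), flagged(tweety), flies(fido), green(fido), has_feathers(fido), large(fido), mammal(fido), metal(tweety), open(fido), penguin(tweety), ready(fido), red(fido), signed(tweety), small(fido), stale(tweety), valid(tweety), visible(tweety), wooden(tweety)} — 22 facts.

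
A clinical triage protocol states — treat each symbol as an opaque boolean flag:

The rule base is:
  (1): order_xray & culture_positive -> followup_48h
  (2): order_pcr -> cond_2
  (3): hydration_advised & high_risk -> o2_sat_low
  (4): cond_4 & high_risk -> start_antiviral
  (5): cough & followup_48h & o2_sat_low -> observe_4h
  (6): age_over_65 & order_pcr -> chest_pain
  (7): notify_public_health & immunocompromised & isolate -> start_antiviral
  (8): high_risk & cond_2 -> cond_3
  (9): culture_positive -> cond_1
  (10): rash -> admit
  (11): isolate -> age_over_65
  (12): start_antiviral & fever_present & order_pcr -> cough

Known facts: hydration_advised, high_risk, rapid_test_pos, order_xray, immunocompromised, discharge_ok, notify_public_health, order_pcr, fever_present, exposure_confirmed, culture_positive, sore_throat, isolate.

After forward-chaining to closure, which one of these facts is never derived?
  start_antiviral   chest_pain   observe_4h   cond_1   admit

admit

Round 1: (1) [order_xray & culture_positive -> followup_48h]; (2) [order_pcr -> cond_2]; (3) [hydration_advised & high_risk -> o2_sat_low]; (7) [notify_public_health & immunocompromised & isolate -> start_antiviral]; (9) [culture_positive -> cond_1]; (11) [isolate -> age_over_65]. Adds followup_48h, cond_2, o2_sat_low, start_antiviral, cond_1, age_over_65.
Round 2: (6) [age_over_65 & order_pcr -> chest_pain]; (8) [high_risk & cond_2 -> cond_3]; (12) [start_antiviral & fever_present & order_pcr -> cough]. Adds chest_pain, cond_3, cough.
Round 3: (5) [cough & followup_48h & o2_sat_low -> observe_4h]. Adds observe_4h.
Derived: chest_pain (round 2), cond_1 (round 1), observe_4h (round 3), start_antiviral (round 1). admit never appears in any round.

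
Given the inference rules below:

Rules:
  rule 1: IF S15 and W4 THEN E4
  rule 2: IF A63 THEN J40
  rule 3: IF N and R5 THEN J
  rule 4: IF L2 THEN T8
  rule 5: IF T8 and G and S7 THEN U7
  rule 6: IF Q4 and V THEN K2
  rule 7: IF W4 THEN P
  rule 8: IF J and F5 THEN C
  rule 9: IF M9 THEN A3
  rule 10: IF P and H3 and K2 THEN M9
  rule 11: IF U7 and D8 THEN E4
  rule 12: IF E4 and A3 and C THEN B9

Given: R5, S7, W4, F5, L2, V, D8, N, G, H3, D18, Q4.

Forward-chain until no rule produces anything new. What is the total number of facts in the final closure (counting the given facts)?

22

Round 1: rule 3 [IF N and R5 THEN J]; rule 4 [IF L2 THEN T8]; rule 6 [IF Q4 and V THEN K2]; rule 7 [IF W4 THEN P]. New: J, T8, K2, P.
Round 2: rule 5 [IF T8 and G and S7 THEN U7]; rule 8 [IF J and F5 THEN C]; rule 10 [IF P and H3 and K2 THEN M9]. New: U7, C, M9.
Round 3: rule 9 [IF M9 THEN A3]; rule 11 [IF U7 and D8 THEN E4]. New: A3, E4.
Round 4: rule 12 [IF E4 and A3 and C THEN B9]. New: B9.
Closure: {A3, B9, C, D18, D8, E4, F5, G, H3, J, K2, L2, M9, N, P, Q4, R5, S7, T8, U7, V, W4} — 22 facts.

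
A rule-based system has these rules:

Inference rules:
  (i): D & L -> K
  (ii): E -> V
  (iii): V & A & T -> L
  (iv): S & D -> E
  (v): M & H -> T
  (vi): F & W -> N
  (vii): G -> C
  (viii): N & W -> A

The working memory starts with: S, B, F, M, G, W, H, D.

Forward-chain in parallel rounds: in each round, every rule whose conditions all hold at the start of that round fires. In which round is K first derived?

4

Round 1: (iv) [S & D -> E]; (v) [M & H -> T]; (vi) [F & W -> N]; (vii) [G -> C]. New: E, T, N, C.
Round 2: (ii) [E -> V]; (viii) [N & W -> A]. New: V, A.
Round 3: (iii) [V & A & T -> L]. New: L.
Round 4: (i) [D & L -> K]. New: K.
K first appears in round 4.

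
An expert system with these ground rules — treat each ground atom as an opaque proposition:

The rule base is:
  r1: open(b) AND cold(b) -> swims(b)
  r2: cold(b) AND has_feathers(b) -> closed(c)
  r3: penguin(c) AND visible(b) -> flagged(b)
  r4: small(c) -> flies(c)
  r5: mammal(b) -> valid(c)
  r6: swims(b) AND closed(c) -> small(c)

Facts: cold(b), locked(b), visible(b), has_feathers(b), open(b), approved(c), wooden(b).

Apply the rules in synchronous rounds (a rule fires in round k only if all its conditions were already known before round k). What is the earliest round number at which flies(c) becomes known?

3

Round 1 — r1, r2, derive swims(b), closed(c).
Round 2 — r6, derive small(c).
Round 3 — r4, derive flies(c).
flies(c) first appears in round 3.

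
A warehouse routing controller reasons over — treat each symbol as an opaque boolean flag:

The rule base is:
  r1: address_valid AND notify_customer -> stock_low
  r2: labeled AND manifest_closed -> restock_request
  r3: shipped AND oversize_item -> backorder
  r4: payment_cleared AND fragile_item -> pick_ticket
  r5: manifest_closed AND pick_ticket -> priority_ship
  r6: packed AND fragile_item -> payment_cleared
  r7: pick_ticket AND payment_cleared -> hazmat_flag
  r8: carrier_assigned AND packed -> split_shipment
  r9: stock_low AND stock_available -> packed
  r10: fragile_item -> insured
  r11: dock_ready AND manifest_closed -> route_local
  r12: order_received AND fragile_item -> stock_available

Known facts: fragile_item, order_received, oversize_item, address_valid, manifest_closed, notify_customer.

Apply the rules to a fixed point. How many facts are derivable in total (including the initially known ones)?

[1] r1 [address_valid AND notify_customer -> stock_low]; r10 [fragile_item -> insured]; r12 [order_received AND fragile_item -> stock_available]. ⇒ new: stock_low, insured, stock_available.
[2] r9 [stock_low AND stock_available -> packed]. ⇒ new: packed.
[3] r6 [packed AND fragile_item -> payment_cleared]. ⇒ new: payment_cleared.
[4] r4 [payment_cleared AND fragile_item -> pick_ticket]. ⇒ new: pick_ticket.
[5] r5 [manifest_closed AND pick_ticket -> priority_ship]; r7 [pick_ticket AND payment_cleared -> hazmat_flag]. ⇒ new: priority_ship, hazmat_flag.
Closure: {address_valid, fragile_item, hazmat_flag, insured, manifest_closed, notify_customer, order_received, oversize_item, packed, payment_cleared, pick_ticket, priority_ship, stock_available, stock_low} — 14 facts.

14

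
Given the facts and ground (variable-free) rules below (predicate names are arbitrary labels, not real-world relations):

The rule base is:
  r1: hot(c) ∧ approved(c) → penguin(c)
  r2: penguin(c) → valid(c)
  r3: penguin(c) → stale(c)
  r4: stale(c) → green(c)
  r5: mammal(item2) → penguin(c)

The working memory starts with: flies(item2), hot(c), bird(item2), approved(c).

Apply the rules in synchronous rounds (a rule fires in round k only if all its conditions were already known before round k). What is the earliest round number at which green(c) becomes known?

Round 1: r1 [hot(c) ∧ approved(c) → penguin(c)]. Adds penguin(c).
Round 2: r2 [penguin(c) → valid(c)]; r3 [penguin(c) → stale(c)]. Adds valid(c), stale(c).
Round 3: r4 [stale(c) → green(c)]. Adds green(c).
green(c) first appears in round 3.

3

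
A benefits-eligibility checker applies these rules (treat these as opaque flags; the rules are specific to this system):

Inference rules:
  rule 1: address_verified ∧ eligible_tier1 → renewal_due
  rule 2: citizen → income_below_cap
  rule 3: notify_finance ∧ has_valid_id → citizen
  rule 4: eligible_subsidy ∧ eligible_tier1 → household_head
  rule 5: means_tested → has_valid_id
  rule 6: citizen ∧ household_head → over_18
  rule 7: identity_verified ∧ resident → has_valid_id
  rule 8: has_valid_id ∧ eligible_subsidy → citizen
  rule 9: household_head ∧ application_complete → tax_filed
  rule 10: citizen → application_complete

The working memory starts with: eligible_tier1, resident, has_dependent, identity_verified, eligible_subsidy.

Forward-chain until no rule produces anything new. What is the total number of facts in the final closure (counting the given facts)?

12

Round 1 — rule 4, rule 7, derive household_head, has_valid_id.
Round 2 — rule 8, derive citizen.
Round 3 — rule 2, rule 6, rule 10, derive income_below_cap, over_18, application_complete.
Round 4 — rule 9, derive tax_filed.
Closure: {application_complete, citizen, eligible_subsidy, eligible_tier1, has_dependent, has_valid_id, household_head, identity_verified, income_below_cap, over_18, resident, tax_filed} — 12 facts.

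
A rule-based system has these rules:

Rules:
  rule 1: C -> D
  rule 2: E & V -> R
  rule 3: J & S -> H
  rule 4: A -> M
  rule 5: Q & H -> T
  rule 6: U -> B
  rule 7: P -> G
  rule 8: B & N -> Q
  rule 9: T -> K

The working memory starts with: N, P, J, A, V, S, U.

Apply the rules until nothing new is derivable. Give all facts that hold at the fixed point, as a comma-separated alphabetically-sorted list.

A, B, G, H, J, K, M, N, P, Q, S, T, U, V

[1] rule 3 [J & S -> H]; rule 4 [A -> M]; rule 6 [U -> B]; rule 7 [P -> G]. ⇒ new: H, M, B, G.
[2] rule 8 [B & N -> Q]. ⇒ new: Q.
[3] rule 5 [Q & H -> T]. ⇒ new: T.
[4] rule 9 [T -> K]. ⇒ new: K.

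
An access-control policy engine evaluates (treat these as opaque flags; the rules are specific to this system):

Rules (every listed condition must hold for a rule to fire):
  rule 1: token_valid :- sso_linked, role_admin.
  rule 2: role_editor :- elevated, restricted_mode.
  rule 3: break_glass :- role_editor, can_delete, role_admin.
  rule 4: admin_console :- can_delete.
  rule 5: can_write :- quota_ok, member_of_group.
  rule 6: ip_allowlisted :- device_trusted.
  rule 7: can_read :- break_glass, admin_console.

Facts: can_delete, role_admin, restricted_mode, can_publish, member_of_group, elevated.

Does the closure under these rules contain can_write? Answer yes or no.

no

Round 1: rule 2 [role_editor :- elevated, restricted_mode.]; rule 4 [admin_console :- can_delete.]. New: role_editor, admin_console.
Round 2: rule 3 [break_glass :- role_editor, can_delete, role_admin.]. New: break_glass.
Round 3: rule 7 [can_read :- break_glass, admin_console.]. New: can_read.
Fixed point reached. can_write is concluded only by rule 5; rule 5 needs quota_ok (never derived).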